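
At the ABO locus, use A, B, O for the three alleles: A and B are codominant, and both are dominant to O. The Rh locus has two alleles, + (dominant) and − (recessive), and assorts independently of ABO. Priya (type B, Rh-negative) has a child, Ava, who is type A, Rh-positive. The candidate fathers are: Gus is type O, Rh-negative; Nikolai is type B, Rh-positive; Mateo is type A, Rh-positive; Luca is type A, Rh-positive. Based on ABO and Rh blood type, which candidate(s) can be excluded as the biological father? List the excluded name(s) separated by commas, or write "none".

A candidate is excluded only if no genotype consistent with his phenotype could produce a type A, Rh-positive child with a type B, Rh-negative mother.
Gus (type O, Rh-): no genotype consistent with that phenotype can produce a type-A Rh+ child with a type-B mother.
Nikolai (type B, Rh+): no genotype consistent with that phenotype can produce a type-A Rh+ child with a type-B mother.

Gus, Nikolai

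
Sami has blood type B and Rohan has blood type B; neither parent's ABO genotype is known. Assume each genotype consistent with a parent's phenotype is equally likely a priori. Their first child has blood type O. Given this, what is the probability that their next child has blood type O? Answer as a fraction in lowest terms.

1/4

Possible genotypes: Sami ∈ {I^B I^B, I^B i}; Rohan ∈ {I^B I^B, I^B i}.
Weight each parental genotype pair by prior × P(type-O child):
  I^B i × I^B i: posterior weight 1; P(next child type O) = 1/4.
Weighted sum = 1/4.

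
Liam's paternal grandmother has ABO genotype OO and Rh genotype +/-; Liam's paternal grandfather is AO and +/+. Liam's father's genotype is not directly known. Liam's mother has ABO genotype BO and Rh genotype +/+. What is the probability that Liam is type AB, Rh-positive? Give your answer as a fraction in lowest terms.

1/8

Liam's father's ABO genotype from OO × AO: 1/2 AO, 1/2 OO.
Crossing each possibility with the mother BO and summing P(type AB): 1/2·1/4 + 1/2·0 = 1/8.
Similarly for Rh via the father's Rh distribution: P(Rh+) = 1.
Independent loci: 1/8 × 1 = 1/8.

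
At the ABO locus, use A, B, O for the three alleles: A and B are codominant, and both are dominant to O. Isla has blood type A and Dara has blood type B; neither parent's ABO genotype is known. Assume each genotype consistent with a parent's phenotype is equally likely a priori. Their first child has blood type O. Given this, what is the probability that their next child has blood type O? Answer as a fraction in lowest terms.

1/4

Possible genotypes: Isla ∈ {AA, AO}; Dara ∈ {BB, BO}.
Weight each parental genotype pair by prior × P(type-O child):
  AO × BO: posterior weight 1; P(next child type O) = 1/4.
Weighted sum = 1/4.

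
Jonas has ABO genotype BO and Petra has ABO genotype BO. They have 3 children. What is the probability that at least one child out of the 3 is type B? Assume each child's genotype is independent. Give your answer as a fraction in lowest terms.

63/64

ABO cross BO × BO → 1/4 O, 3/4 B.
So P(type B) = 3/4 per child.
P(none) = (1/4)^3 = 1/64; P(at least one) = 1 − 1/64 = 63/64.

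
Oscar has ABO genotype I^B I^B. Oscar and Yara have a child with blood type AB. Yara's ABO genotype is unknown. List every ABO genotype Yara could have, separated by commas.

For each candidate genotype of Yara, check whether crossing it with I^B I^B can produce every observed child phenotype.
  I^A I^A → possible child types {AB} ✓
  I^A I^B → possible child types {B, AB} ✓
  I^A i → possible child types {B, AB} ✓
  I^B I^B → possible child types {B} ✗
  I^B i → possible child types {B} ✗
  i i → possible child types {B} ✗

I^A I^A, I^A I^B, I^A i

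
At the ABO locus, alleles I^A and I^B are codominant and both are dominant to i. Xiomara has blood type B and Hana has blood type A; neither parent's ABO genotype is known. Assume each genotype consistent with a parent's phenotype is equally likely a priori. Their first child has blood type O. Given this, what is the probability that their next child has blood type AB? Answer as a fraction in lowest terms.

1/4

Possible genotypes: Xiomara ∈ {I^B I^B, I^B i}; Hana ∈ {I^A I^A, I^A i}.
Weight each parental genotype pair by prior × P(type-O child):
  I^B i × I^A i: posterior weight 1; P(next child type AB) = 1/4.
Weighted sum = 1/4.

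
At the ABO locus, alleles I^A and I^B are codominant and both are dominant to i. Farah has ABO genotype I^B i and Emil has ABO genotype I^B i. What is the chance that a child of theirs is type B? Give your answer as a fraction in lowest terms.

ABO cross I^B i × I^B i → offspring phenotypes: 1/4 O, 3/4 B.
So P(type B) = 3/4.

3/4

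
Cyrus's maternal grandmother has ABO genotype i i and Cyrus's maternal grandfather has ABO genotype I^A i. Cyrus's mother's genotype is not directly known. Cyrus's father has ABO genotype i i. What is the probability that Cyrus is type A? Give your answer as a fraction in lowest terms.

1/4

Cyrus's mother's ABO genotype from i i × I^A i: 1/2 I^A i, 1/2 i i.
Crossing each possibility with the father i i and summing P(type A): 1/2·1/2 + 1/2·0 = 1/4.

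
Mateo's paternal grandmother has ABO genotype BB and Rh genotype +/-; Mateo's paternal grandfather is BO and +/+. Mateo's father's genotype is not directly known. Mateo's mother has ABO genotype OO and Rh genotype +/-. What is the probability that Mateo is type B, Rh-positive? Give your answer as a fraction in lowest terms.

21/32

Mateo's father's ABO genotype from BB × BO: 1/2 BB, 1/2 BO.
Crossing each possibility with the mother OO and summing P(type B): 1/2·1 + 1/2·1/2 = 3/4.
Similarly for Rh via the father's Rh distribution: P(Rh+) = 7/8.
Independent loci: 3/4 × 7/8 = 21/32.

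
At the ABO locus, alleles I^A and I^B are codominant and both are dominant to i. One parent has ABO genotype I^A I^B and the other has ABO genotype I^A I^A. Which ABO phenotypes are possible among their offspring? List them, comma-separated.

A, AB

Gametes from I^A I^B × I^A I^A give offspring ABO genotypes I^A I^A, I^A I^B, i.e. phenotypes A, AB.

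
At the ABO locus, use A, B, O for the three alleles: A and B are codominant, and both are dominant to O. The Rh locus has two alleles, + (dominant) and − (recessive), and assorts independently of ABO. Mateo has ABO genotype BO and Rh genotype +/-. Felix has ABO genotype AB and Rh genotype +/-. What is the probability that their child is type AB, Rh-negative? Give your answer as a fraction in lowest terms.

1/16

ABO cross BO × AB → offspring phenotypes: 1/4 A, 1/2 B, 1/4 AB.
Rh cross +/- × +/- → 3/4 Rh+, 1/4 Rh-.
Independent loci: P(type AB, Rh-negative) = 1/4 × 1/4 = 1/16.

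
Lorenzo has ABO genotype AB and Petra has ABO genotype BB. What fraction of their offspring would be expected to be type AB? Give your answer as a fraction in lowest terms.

1/2

ABO cross AB × BB → offspring phenotypes: 1/2 B, 1/2 AB.
So P(type AB) = 1/2.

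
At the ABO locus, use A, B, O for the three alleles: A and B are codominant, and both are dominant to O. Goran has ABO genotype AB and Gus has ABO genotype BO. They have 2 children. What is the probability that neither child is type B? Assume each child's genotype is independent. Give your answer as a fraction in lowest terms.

1/4

ABO cross AB × BO → 1/4 A, 1/2 B, 1/4 AB.
So P(type B) = 1/2 per child.
P(not type B) = 1/2 for one child; (1/2)^2 = 1/4.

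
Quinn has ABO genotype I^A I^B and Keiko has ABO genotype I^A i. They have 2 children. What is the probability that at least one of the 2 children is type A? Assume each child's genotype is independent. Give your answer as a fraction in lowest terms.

3/4

ABO cross I^A I^B × I^A i → 1/2 A, 1/4 B, 1/4 AB.
So P(type A) = 1/2 per child.
P(none) = (1/2)^2 = 1/4; P(at least one) = 1 − 1/4 = 3/4.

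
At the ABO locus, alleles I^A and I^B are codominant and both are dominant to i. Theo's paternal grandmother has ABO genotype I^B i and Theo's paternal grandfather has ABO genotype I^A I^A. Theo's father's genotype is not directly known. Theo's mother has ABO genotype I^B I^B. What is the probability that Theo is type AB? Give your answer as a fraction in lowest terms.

Theo's father's ABO genotype from I^B i × I^A I^A: 1/2 I^A I^B, 1/2 I^A i.
Crossing each possibility with the mother I^B I^B and summing P(type AB): 1/2·1/2 + 1/2·1/2 = 1/2.

1/2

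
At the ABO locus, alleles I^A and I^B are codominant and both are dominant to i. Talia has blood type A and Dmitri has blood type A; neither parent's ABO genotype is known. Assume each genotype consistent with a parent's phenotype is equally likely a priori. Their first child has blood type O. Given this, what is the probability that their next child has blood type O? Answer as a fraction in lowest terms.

1/4

Possible genotypes: Talia ∈ {I^A I^A, I^A i}; Dmitri ∈ {I^A I^A, I^A i}.
Weight each parental genotype pair by prior × P(type-O child):
  I^A i × I^A i: posterior weight 1; P(next child type O) = 1/4.
Weighted sum = 1/4.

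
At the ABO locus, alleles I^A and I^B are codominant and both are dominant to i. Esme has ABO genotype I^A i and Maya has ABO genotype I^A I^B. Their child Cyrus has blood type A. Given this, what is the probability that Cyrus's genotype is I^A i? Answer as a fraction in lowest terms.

Cross I^A i × I^A I^B → 1/4 I^A I^A, 1/4 I^A I^B, 1/4 I^A i, 1/4 I^B i.
Type-A genotypes among offspring: I^A I^A (1/4), I^A i (1/4); total 1/2.
P(I^A i | type A) = (1/4) / (1/2) = 1/2.

1/2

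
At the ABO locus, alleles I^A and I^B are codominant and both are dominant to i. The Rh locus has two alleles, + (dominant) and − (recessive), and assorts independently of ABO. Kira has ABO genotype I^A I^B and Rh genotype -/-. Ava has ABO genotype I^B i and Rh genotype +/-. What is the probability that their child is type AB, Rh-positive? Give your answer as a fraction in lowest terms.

1/8

ABO cross I^A I^B × I^B i → offspring phenotypes: 1/4 A, 1/2 B, 1/4 AB.
Rh cross -/- × +/- → 1/2 Rh+, 1/2 Rh-.
Independent loci: P(type AB, Rh-positive) = 1/4 × 1/2 = 1/8.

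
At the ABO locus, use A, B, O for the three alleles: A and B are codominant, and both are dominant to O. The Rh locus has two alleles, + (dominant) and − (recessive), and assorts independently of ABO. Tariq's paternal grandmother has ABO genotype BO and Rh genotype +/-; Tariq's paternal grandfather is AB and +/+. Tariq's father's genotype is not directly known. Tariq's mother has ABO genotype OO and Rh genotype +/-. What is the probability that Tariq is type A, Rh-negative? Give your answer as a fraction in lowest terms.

1/32

Tariq's father's ABO genotype from BO × AB: 1/4 AB, 1/4 AO, 1/4 BB, 1/4 BO.
Crossing each possibility with the mother OO and summing P(type A): 1/4·1/2 + 1/4·1/2 + 1/4·0 + 1/4·0 = 1/4.
Similarly for Rh via the father's Rh distribution: P(Rh-) = 1/8.
Independent loci: 1/4 × 1/8 = 1/32.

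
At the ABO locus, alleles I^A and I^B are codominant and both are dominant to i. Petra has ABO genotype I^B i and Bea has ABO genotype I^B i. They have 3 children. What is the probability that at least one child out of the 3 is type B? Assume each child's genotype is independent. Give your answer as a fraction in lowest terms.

ABO cross I^B i × I^B i → 1/4 O, 3/4 B.
So P(type B) = 3/4 per child.
P(none) = (1/4)^3 = 1/64; P(at least one) = 1 − 1/64 = 63/64.

63/64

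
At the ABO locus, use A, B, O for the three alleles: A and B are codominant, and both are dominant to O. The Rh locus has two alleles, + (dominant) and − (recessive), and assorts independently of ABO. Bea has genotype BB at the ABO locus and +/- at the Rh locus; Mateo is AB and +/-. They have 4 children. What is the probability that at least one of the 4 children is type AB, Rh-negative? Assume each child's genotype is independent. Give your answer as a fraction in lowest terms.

1695/4096

ABO cross BB × AB → 1/2 B, 1/2 AB.
Rh cross +/- × +/- → 3/4 Rh+, 1/4 Rh-; so P(type AB, Rh-negative) = 1/2 × 1/4 = 1/8 per child.
P(none) = (7/8)^4 = 2401/4096; P(at least one) = 1 − 2401/4096 = 1695/4096.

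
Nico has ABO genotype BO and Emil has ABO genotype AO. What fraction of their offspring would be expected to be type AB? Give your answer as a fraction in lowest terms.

1/4

ABO cross BO × AO → offspring phenotypes: 1/4 O, 1/4 A, 1/4 B, 1/4 AB.
So P(type AB) = 1/4.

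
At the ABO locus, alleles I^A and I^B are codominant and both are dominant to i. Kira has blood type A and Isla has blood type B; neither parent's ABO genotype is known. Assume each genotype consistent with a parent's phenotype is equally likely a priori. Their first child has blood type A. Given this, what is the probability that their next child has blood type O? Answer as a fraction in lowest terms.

Possible genotypes: Kira ∈ {I^A I^A, I^A i}; Isla ∈ {I^B I^B, I^B i}.
Weight each parental genotype pair by prior × P(type-A child):
  I^A I^A × I^B i: posterior weight 2/3; P(next child type O) = 0.
  I^A i × I^B i: posterior weight 1/3; P(next child type O) = 1/4.
Weighted sum = 1/12.

1/12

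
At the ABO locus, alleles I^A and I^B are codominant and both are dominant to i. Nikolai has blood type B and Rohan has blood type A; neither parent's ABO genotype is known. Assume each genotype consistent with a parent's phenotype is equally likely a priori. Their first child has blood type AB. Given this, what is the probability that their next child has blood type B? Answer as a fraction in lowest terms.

Possible genotypes: Nikolai ∈ {I^B I^B, I^B i}; Rohan ∈ {I^A I^A, I^A i}.
Weight each parental genotype pair by prior × P(type-AB child):
  I^B I^B × I^A I^A: posterior weight 4/9; P(next child type B) = 0.
  I^B I^B × I^A i: posterior weight 2/9; P(next child type B) = 1/2.
  I^B i × I^A I^A: posterior weight 2/9; P(next child type B) = 0.
  I^B i × I^A i: posterior weight 1/9; P(next child type B) = 1/4.
Weighted sum = 5/36.

5/36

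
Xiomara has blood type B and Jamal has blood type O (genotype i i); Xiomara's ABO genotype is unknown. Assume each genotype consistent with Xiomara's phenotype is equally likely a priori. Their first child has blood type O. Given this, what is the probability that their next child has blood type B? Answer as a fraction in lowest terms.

1/2

Possible genotypes: Xiomara ∈ {I^B I^B, I^B i}; Jamal ∈ {i i}.
Weight each parental genotype pair by prior × P(type-O child):
  I^B i × i i: posterior weight 1; P(next child type B) = 1/2.
Weighted sum = 1/2.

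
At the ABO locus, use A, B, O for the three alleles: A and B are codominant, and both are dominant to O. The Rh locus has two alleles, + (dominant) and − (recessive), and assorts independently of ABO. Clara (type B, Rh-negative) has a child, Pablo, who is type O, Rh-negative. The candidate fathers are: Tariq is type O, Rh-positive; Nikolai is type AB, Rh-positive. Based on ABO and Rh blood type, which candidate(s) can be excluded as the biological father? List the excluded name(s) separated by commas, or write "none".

Nikolai

A candidate is excluded only if no genotype consistent with his phenotype could produce a type O, Rh-negative child with a type B, Rh-negative mother.
Nikolai (type AB, Rh+): no genotype consistent with that phenotype can produce a type-O Rh- child with a type-B mother.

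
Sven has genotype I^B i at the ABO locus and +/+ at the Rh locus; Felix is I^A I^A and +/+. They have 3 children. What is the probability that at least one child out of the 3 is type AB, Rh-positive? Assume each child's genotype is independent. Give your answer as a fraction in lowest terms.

ABO cross I^B i × I^A I^A → 1/2 A, 1/2 AB.
Rh cross +/+ × +/+ → 1 Rh+; so P(type AB, Rh-positive) = 1/2 × 1 = 1/2 per child.
P(none) = (1/2)^3 = 1/8; P(at least one) = 1 − 1/8 = 7/8.

7/8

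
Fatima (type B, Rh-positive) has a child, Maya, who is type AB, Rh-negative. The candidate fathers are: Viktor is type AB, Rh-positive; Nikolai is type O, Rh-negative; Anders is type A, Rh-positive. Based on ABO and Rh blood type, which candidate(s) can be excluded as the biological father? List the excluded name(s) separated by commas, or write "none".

Nikolai

A candidate is excluded only if no genotype consistent with his phenotype could produce a type AB, Rh-negative child with a type B, Rh-positive mother.
Nikolai (type O, Rh-): no genotype consistent with that phenotype can produce a type-AB Rh- child with a type-B mother.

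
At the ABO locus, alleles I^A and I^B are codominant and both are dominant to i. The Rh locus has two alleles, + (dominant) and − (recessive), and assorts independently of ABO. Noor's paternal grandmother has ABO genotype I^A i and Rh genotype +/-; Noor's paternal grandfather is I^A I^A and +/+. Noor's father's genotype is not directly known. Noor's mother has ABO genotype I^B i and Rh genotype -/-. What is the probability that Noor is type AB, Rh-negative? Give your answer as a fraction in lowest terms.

Noor's father's ABO genotype from I^A i × I^A I^A: 1/2 I^A I^A, 1/2 I^A i.
Crossing each possibility with the mother I^B i and summing P(type AB): 1/2·1/2 + 1/2·1/4 = 3/8.
Similarly for Rh via the father's Rh distribution: P(Rh-) = 1/4.
Independent loci: 3/8 × 1/4 = 3/32.

3/32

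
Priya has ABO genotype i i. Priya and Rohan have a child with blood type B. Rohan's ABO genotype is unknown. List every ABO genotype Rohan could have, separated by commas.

I^A I^B, I^B I^B, I^B i

For each candidate genotype of Rohan, check whether crossing it with i i can produce every observed child phenotype.
  I^A I^A → possible child types {A} ✗
  I^A I^B → possible child types {A, B} ✓
  I^A i → possible child types {O, A} ✗
  I^B I^B → possible child types {B} ✓
  I^B i → possible child types {O, B} ✓
  i i → possible child types {O} ✗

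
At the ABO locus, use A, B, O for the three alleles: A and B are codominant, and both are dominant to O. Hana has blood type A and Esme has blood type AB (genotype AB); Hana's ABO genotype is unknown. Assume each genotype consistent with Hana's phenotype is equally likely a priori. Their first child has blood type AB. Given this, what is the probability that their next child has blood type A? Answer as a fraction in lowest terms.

Possible genotypes: Hana ∈ {AA, AO}; Esme ∈ {AB}.
Weight each parental genotype pair by prior × P(type-AB child):
  AA × AB: posterior weight 2/3; P(next child type A) = 1/2.
  AO × AB: posterior weight 1/3; P(next child type A) = 1/2.
Weighted sum = 1/2.

1/2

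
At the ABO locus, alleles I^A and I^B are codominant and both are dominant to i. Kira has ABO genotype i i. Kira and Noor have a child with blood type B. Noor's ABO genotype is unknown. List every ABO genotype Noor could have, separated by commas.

For each candidate genotype of Noor, check whether crossing it with i i can produce every observed child phenotype.
  I^A I^A → possible child types {A} ✗
  I^A I^B → possible child types {A, B} ✓
  I^A i → possible child types {O, A} ✗
  I^B I^B → possible child types {B} ✓
  I^B i → possible child types {O, B} ✓
  i i → possible child types {O} ✗

I^A I^B, I^B I^B, I^B i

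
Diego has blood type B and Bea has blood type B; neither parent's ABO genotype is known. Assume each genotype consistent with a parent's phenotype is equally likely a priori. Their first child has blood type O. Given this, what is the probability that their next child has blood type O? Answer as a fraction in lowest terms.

1/4

Possible genotypes: Diego ∈ {BB, BO}; Bea ∈ {BB, BO}.
Weight each parental genotype pair by prior × P(type-O child):
  BO × BO: posterior weight 1; P(next child type O) = 1/4.
Weighted sum = 1/4.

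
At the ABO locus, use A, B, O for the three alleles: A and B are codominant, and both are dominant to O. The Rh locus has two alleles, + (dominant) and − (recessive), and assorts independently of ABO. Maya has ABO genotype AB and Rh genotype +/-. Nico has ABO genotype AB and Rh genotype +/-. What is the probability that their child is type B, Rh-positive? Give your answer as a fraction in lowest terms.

ABO cross AB × AB → offspring phenotypes: 1/4 A, 1/4 B, 1/2 AB.
Rh cross +/- × +/- → 3/4 Rh+, 1/4 Rh-.
Independent loci: P(type B, Rh-positive) = 1/4 × 3/4 = 3/16.

3/16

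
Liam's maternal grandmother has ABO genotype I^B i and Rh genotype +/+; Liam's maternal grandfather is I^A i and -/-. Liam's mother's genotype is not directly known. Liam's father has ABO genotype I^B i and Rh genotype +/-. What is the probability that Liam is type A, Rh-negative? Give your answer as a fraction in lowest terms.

1/32

Liam's mother's ABO genotype from I^B i × I^A i: 1/4 I^A I^B, 1/4 I^A i, 1/4 I^B i, 1/4 i i.
Crossing each possibility with the father I^B i and summing P(type A): 1/4·1/4 + 1/4·1/4 + 1/4·0 + 1/4·0 = 1/8.
Similarly for Rh via the mother's Rh distribution: P(Rh-) = 1/4.
Independent loci: 1/8 × 1/4 = 1/32.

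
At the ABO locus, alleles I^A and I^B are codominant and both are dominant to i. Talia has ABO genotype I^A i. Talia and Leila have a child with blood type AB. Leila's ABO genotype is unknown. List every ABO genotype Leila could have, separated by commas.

I^A I^B, I^B I^B, I^B i

For each candidate genotype of Leila, check whether crossing it with I^A i can produce every observed child phenotype.
  I^A I^A → possible child types {A} ✗
  I^A I^B → possible child types {A, B, AB} ✓
  I^A i → possible child types {O, A} ✗
  I^B I^B → possible child types {B, AB} ✓
  I^B i → possible child types {O, A, B, AB} ✓
  i i → possible child types {O, A} ✗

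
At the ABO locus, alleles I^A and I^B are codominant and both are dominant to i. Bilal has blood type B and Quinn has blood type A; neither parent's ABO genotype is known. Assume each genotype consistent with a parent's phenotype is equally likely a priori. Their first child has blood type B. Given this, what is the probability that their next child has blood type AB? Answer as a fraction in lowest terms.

5/12

Possible genotypes: Bilal ∈ {I^B I^B, I^B i}; Quinn ∈ {I^A I^A, I^A i}.
Weight each parental genotype pair by prior × P(type-B child):
  I^B I^B × I^A i: posterior weight 2/3; P(next child type AB) = 1/2.
  I^B i × I^A i: posterior weight 1/3; P(next child type AB) = 1/4.
Weighted sum = 5/12.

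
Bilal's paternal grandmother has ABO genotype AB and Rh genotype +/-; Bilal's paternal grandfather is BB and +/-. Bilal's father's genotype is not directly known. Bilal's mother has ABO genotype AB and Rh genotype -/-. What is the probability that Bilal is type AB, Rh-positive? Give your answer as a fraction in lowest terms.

1/4

Bilal's father's ABO genotype from AB × BB: 1/2 AB, 1/2 BB.
Crossing each possibility with the mother AB and summing P(type AB): 1/2·1/2 + 1/2·1/2 = 1/2.
Similarly for Rh via the father's Rh distribution: P(Rh+) = 1/2.
Independent loci: 1/2 × 1/2 = 1/4.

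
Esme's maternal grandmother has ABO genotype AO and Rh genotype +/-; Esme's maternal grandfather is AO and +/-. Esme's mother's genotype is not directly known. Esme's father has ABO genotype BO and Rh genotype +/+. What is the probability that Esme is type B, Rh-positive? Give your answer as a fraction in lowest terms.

1/4

Esme's mother's ABO genotype from AO × AO: 1/4 AA, 1/2 AO, 1/4 OO.
Crossing each possibility with the father BO and summing P(type B): 1/4·0 + 1/2·1/4 + 1/4·1/2 = 1/4.
Similarly for Rh via the mother's Rh distribution: P(Rh+) = 1.
Independent loci: 1/4 × 1 = 1/4.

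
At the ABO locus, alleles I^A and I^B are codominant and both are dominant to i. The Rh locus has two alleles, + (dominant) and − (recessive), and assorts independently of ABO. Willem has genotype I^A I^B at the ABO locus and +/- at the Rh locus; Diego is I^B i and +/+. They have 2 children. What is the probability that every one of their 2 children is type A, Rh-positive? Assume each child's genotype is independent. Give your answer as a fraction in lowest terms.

1/16

ABO cross I^A I^B × I^B i → 1/4 A, 1/2 B, 1/4 AB.
Rh cross +/- × +/+ → 1 Rh+; so P(type A, Rh-positive) = 1/4 × 1 = 1/4 per child.
All 2 independent: (1/4)^2 = 1/16.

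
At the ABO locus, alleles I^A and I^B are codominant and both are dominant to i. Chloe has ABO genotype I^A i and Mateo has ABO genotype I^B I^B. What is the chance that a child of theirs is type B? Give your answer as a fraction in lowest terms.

ABO cross I^A i × I^B I^B → offspring phenotypes: 1/2 B, 1/2 AB.
So P(type B) = 1/2.

1/2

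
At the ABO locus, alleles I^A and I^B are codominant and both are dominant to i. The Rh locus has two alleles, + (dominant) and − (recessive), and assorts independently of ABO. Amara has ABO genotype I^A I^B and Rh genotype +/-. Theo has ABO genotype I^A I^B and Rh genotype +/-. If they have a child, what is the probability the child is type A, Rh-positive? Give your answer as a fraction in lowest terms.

ABO cross I^A I^B × I^A I^B → offspring phenotypes: 1/4 A, 1/4 B, 1/2 AB.
Rh cross +/- × +/- → 3/4 Rh+, 1/4 Rh-.
Independent loci: P(type A, Rh-positive) = 1/4 × 3/4 = 3/16.

3/16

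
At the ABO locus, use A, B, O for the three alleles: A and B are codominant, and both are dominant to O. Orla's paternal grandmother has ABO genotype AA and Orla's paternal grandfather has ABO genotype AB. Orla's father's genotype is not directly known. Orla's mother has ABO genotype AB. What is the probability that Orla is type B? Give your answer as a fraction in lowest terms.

1/8

Orla's father's ABO genotype from AA × AB: 1/2 AA, 1/2 AB.
Crossing each possibility with the mother AB and summing P(type B): 1/2·0 + 1/2·1/4 = 1/8.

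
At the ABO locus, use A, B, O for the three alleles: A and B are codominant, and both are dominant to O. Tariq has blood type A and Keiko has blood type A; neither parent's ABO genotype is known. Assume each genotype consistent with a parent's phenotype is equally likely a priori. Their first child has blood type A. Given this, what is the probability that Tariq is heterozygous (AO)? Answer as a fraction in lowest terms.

Possible genotypes: Tariq ∈ {AA, AO}; Keiko ∈ {AA, AO}.
Weight each parental genotype pair by prior × P(type-A child):
  AA × AA: posterior weight 4/15.
  AA × AO: posterior weight 4/15.
  AO × AA: posterior weight 4/15.
  AO × AO: posterior weight 1/5.
Sum the posterior weight over pairs where Tariq is AO: 7/15.

7/15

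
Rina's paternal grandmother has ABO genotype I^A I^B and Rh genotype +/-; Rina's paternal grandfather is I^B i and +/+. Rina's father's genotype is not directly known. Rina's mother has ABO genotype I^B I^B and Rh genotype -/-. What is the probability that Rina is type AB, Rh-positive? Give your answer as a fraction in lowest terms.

3/16

Rina's father's ABO genotype from I^A I^B × I^B i: 1/4 I^A I^B, 1/4 I^A i, 1/4 I^B I^B, 1/4 I^B i.
Crossing each possibility with the mother I^B I^B and summing P(type AB): 1/4·1/2 + 1/4·1/2 + 1/4·0 + 1/4·0 = 1/4.
Similarly for Rh via the father's Rh distribution: P(Rh+) = 3/4.
Independent loci: 1/4 × 3/4 = 3/16.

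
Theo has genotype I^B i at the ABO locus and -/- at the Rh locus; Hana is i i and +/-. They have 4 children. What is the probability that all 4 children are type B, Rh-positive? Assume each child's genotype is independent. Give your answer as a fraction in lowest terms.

1/256

ABO cross I^B i × i i → 1/2 O, 1/2 B.
Rh cross -/- × +/- → 1/2 Rh+, 1/2 Rh-; so P(type B, Rh-positive) = 1/2 × 1/2 = 1/4 per child.
All 4 independent: (1/4)^4 = 1/256.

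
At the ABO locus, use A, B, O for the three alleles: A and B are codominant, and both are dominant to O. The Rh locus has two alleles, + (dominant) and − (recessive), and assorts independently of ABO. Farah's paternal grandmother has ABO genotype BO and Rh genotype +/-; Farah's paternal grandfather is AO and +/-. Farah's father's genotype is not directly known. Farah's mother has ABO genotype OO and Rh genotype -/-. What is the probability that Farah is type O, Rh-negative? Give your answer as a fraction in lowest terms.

Farah's father's ABO genotype from BO × AO: 1/4 AB, 1/4 AO, 1/4 BO, 1/4 OO.
Crossing each possibility with the mother OO and summing P(type O): 1/4·0 + 1/4·1/2 + 1/4·1/2 + 1/4·1 = 1/2.
Similarly for Rh via the father's Rh distribution: P(Rh-) = 1/2.
Independent loci: 1/2 × 1/2 = 1/4.

1/4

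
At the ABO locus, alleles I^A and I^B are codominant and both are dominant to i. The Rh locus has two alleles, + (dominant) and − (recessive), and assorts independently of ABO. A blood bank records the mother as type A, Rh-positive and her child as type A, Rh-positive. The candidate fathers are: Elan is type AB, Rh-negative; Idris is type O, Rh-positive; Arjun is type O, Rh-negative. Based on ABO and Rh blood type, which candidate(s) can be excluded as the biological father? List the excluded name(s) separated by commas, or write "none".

none

A candidate is excluded only if no genotype consistent with his phenotype could produce a type A, Rh-positive child with a type A, Rh-positive mother.
Every candidate has at least one consistent genotype combination, so none can be excluded.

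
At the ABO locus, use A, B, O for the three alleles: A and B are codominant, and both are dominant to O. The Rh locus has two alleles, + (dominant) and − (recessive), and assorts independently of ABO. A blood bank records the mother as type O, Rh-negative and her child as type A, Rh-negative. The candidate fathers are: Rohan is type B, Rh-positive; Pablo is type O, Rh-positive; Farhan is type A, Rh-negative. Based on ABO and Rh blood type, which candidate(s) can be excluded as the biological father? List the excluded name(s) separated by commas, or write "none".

A candidate is excluded only if no genotype consistent with his phenotype could produce a type A, Rh-negative child with a type O, Rh-negative mother.
Rohan (type B, Rh+): no genotype consistent with that phenotype can produce a type-A Rh- child with a type-O mother.
Pablo (type O, Rh+): no genotype consistent with that phenotype can produce a type-A Rh- child with a type-O mother.

Rohan, Pablo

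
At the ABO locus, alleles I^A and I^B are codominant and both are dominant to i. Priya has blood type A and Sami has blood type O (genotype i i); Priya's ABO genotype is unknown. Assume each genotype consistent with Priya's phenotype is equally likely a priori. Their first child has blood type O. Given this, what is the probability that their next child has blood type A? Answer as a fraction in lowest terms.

Possible genotypes: Priya ∈ {I^A I^A, I^A i}; Sami ∈ {i i}.
Weight each parental genotype pair by prior × P(type-O child):
  I^A i × i i: posterior weight 1; P(next child type A) = 1/2.
Weighted sum = 1/2.

1/2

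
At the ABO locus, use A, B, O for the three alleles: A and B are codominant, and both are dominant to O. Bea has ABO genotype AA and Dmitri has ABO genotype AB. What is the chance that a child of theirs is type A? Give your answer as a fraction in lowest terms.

1/2

ABO cross AA × AB → offspring phenotypes: 1/2 A, 1/2 AB.
So P(type A) = 1/2.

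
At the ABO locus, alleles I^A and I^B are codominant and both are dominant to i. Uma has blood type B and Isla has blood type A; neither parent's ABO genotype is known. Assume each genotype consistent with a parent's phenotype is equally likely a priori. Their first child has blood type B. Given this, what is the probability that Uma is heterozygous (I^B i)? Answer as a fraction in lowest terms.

Possible genotypes: Uma ∈ {I^B I^B, I^B i}; Isla ∈ {I^A I^A, I^A i}.
Weight each parental genotype pair by prior × P(type-B child):
  I^B I^B × I^A i: posterior weight 2/3.
  I^B i × I^A i: posterior weight 1/3.
Sum the posterior weight over pairs where Uma is I^B i: 1/3.

1/3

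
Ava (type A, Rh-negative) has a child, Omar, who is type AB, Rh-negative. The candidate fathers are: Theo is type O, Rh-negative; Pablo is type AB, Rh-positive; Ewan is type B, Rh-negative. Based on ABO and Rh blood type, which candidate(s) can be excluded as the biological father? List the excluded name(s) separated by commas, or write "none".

A candidate is excluded only if no genotype consistent with his phenotype could produce a type AB, Rh-negative child with a type A, Rh-negative mother.
Theo (type O, Rh-): no genotype consistent with that phenotype can produce a type-AB Rh- child with a type-A mother.

Theo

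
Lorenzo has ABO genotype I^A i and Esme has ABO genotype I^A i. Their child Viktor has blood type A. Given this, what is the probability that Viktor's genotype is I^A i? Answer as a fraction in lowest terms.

2/3

Cross I^A i × I^A i → 1/4 I^A I^A, 1/2 I^A i, 1/4 i i.
Type-A genotypes among offspring: I^A I^A (1/4), I^A i (1/2); total 3/4.
P(I^A i | type A) = (1/2) / (3/4) = 2/3.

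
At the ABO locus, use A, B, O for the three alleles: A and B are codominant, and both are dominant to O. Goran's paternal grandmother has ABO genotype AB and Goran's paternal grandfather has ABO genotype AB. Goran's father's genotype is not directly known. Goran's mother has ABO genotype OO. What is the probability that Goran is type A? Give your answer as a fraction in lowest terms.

1/2

Goran's father's ABO genotype from AB × AB: 1/4 AA, 1/2 AB, 1/4 BB.
Crossing each possibility with the mother OO and summing P(type A): 1/4·1 + 1/2·1/2 + 1/4·0 = 1/2.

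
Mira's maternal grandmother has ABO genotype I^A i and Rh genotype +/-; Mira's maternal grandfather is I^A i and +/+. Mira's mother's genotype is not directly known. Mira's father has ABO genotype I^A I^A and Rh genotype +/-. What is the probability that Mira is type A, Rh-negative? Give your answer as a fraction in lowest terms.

1/8

Mira's mother's ABO genotype from I^A i × I^A i: 1/4 I^A I^A, 1/2 I^A i, 1/4 i i.
Crossing each possibility with the father I^A I^A and summing P(type A): 1/4·1 + 1/2·1 + 1/4·1 = 1.
Similarly for Rh via the mother's Rh distribution: P(Rh-) = 1/8.
Independent loci: 1 × 1/8 = 1/8.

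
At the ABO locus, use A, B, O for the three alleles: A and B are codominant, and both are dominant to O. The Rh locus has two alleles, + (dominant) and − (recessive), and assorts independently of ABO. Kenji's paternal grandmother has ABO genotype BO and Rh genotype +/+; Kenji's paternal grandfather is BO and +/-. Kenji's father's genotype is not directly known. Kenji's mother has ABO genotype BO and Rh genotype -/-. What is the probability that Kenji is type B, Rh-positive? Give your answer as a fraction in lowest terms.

9/16

Kenji's father's ABO genotype from BO × BO: 1/4 BB, 1/2 BO, 1/4 OO.
Crossing each possibility with the mother BO and summing P(type B): 1/4·1 + 1/2·3/4 + 1/4·1/2 = 3/4.
Similarly for Rh via the father's Rh distribution: P(Rh+) = 3/4.
Independent loci: 3/4 × 3/4 = 9/16.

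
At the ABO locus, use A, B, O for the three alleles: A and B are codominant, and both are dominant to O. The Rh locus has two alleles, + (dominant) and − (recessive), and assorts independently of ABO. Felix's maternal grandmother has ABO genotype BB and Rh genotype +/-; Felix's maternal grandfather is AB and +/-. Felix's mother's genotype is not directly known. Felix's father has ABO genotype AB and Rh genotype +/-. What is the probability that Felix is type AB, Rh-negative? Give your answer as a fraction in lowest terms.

Felix's mother's ABO genotype from BB × AB: 1/2 AB, 1/2 BB.
Crossing each possibility with the father AB and summing P(type AB): 1/2·1/2 + 1/2·1/2 = 1/2.
Similarly for Rh via the mother's Rh distribution: P(Rh-) = 1/4.
Independent loci: 1/2 × 1/4 = 1/8.

1/8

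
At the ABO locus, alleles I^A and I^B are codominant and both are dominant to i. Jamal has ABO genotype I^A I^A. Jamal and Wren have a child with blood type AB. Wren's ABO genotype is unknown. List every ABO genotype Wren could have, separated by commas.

For each candidate genotype of Wren, check whether crossing it with I^A I^A can produce every observed child phenotype.
  I^A I^A → possible child types {A} ✗
  I^A I^B → possible child types {A, AB} ✓
  I^A i → possible child types {A} ✗
  I^B I^B → possible child types {AB} ✓
  I^B i → possible child types {A, AB} ✓
  i i → possible child types {A} ✗

I^A I^B, I^B I^B, I^B i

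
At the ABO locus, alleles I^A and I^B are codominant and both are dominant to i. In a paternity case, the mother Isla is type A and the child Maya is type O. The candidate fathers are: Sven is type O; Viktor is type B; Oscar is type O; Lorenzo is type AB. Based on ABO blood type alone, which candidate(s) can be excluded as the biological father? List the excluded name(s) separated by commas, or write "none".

A candidate is excluded only if no genotype consistent with his phenotype could produce a type O child with a type A mother.
Lorenzo (type AB): no genotype consistent with that phenotype can produce a type-O child with a type-A mother.

Lorenzo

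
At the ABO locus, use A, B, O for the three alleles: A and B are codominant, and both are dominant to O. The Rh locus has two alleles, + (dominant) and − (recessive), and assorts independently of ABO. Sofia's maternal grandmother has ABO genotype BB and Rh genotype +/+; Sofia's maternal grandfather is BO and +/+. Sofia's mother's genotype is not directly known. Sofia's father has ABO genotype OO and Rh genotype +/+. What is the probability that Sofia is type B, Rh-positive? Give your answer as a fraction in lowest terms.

Sofia's mother's ABO genotype from BB × BO: 1/2 BB, 1/2 BO.
Crossing each possibility with the father OO and summing P(type B): 1/2·1 + 1/2·1/2 = 3/4.
Similarly for Rh via the mother's Rh distribution: P(Rh+) = 1.
Independent loci: 3/4 × 1 = 3/4.

3/4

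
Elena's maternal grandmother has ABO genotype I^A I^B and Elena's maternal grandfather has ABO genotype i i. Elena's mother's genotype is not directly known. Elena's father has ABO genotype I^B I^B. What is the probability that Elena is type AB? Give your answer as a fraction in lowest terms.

1/4

Elena's mother's ABO genotype from I^A I^B × i i: 1/2 I^A i, 1/2 I^B i.
Crossing each possibility with the father I^B I^B and summing P(type AB): 1/2·1/2 + 1/2·0 = 1/4.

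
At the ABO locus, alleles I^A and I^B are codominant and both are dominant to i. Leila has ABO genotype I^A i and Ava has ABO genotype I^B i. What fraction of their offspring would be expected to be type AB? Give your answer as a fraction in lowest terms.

1/4

ABO cross I^A i × I^B i → offspring phenotypes: 1/4 O, 1/4 A, 1/4 B, 1/4 AB.
So P(type AB) = 1/4.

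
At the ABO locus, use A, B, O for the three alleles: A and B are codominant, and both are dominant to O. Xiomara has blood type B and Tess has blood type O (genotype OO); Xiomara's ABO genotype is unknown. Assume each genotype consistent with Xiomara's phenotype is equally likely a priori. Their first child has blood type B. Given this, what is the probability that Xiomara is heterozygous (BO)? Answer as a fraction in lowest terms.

1/3

Possible genotypes: Xiomara ∈ {BB, BO}; Tess ∈ {OO}.
Weight each parental genotype pair by prior × P(type-B child):
  BB × OO: posterior weight 2/3.
  BO × OO: posterior weight 1/3.
Sum the posterior weight over pairs where Xiomara is BO: 1/3.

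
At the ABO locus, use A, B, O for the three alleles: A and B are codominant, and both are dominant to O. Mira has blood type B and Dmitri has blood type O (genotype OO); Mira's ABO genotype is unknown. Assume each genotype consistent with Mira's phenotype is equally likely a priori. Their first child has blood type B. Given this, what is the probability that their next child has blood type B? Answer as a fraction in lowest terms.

Possible genotypes: Mira ∈ {BB, BO}; Dmitri ∈ {OO}.
Weight each parental genotype pair by prior × P(type-B child):
  BB × OO: posterior weight 2/3; P(next child type B) = 1.
  BO × OO: posterior weight 1/3; P(next child type B) = 1/2.
Weighted sum = 5/6.

5/6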